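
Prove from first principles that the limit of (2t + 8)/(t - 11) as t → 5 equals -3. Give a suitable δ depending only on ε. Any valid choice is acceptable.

δ = min(3, (3/5)ε)

Let ε > 0. We want δ > 0 with 0 < |t − 5| < δ ⇒ |(2t + 8)/(t - 11) + 3| < ε.
Combining over a common denominator, (2t + 8)/(t - 11) + 3 = [(2t + 8)·(-6) − 18·(t - 11)] / [(-6)·(t - 11)] = -30(t − 5) / ((-6)(t - 11)).
So |(2t + 8)/(t - 11) + 3| = 30|t − 5| / (6·|t − 11|).
Require δ ≤ 3, so |t − 11| ≥ |-6| − |t − 5| > 6 − 3 = 3.
Hence |(2t + 8)/(t - 11) + 3| < 30|t − 5|/(6·3) = (5/3)|t − 5|, which is < ε once |t − 5| < (3/5)ε.
Take δ = min(3, (3/5)ε). Then 0 < |t − 5| < δ forces both bounds, so |(2t + 8)/(t - 11) + 3| < ε.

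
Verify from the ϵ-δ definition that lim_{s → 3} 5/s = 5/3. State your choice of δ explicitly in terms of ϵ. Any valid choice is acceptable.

δ = min(3/2, (9/10)ϵ)

Fix ϵ > 0. We seek δ > 0 such that 0 < |s − 3| < δ implies |5/s − (5/3)| < ϵ.
|5/s − (5/3)| = 5·|3 − s|/(3·|s|) = 5|s − 3|/(3|s|).
Require δ ≤ 3/2 so that |s| > 3 − 3/2 = 3/2, hence 3|s| > 9/2.
Then |5/s − (5/3)| < 5|s − 3|/(9/2), which is < ϵ when |s − 3| < (9/10)ϵ.
Take δ = min(3/2, (9/10)ϵ). Then 0 < |s − 3| < δ gives both |s − 3| < 3/2 and |s − 3| < (9/10)ϵ, so |5/s − (5/3)| < ϵ.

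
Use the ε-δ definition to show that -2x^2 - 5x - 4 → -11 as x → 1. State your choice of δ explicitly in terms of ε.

δ = min(1, ε/11)

Suppose ε > 0. We want δ > 0 such that 0 < |x − 1| < δ implies |(-2x^2 - 5x - 4) + 11| < ε.
(-2x^2 - 5x - 4) + 11 = -2x^2 - 5x + 7 = (x − 1)(-2x - 7).
So |(-2x^2 - 5x - 4) + 11| = |x − 1|·|-2x - 7|.
Assume first that |x − 1| < 1, so |x| < 2. Then |-2x - 7| ≤ 2·2 + 7 = 11.
Hence |(-2x^2 - 5x - 4) + 11| ≤ 11|x − 1| < ε provided |x − 1| < ε/11.
Choosing δ = min(1, ε/11) ensures both conditions, hence |(-2x^2 - 5x - 4) + 11| < ε.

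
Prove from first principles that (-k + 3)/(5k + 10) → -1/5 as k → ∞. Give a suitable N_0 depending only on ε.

Suppose ε > 0. For k ≥ 1, |(-k + 3)/(5k + 10) + 1/5| = |25|/(5(5k + 10)) = 25/(5(5k + 10)).
Since 5k + 10 ≥ 5k for k ≥ 1, this is ≤ 25/(5·5k) = 1/k.
So |(-k + 3)/(5k + 10) + 1/5| < ε whenever k > 1/ε.
Take N_0 = 1/ε. If k > N_0 then |(-k + 3)/(5k + 10) + 1/5| ≤ 1/k < ε.

N_0 = 1/ε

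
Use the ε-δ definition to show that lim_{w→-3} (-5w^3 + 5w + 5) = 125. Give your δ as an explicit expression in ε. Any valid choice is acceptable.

Let ε > 0. We want δ > 0 such that 0 < |w + 3| < δ implies |(-5w^3 + 5w + 5) − 125| < ε.
(-5w^3 + 5w + 5) − 125 = -5w^3 + 5w - 120 = (w + 3)(-5w^2 + 15w - 40).
So |(-5w^3 + 5w + 5) − 125| = |w + 3|·|-5w^2 + 15w - 40|.
Require δ ≤ 1. Then |w + 3| < 1 gives |w| < 4, and by the triangle inequality |-5w^2 + 15w - 40| ≤ 5·4^2 + 15·4 + 40 = 180.
Hence |(-5w^3 + 5w + 5) − 125| ≤ 180|w + 3| < ε provided |w + 3| < ε/180.
Take δ = min(1, ε/180). Then 0 < |w + 3| < δ gives both |w + 3| < 1 and |w + 3| < ε/180, so |(-5w^3 + 5w + 5) − 125| < ε.

δ = min(1, ε/180)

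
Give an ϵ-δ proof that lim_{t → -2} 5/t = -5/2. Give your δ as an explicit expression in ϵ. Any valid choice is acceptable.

δ = min(1, (2/5)ϵ)

Let ϵ > 0 be given. We seek δ > 0 such that 0 < |t + 2| < δ implies |5/t + 5/2| < ϵ.
|5/t + 5/2| = 5·|-2 − t|/(2·|t|) = 5|t + 2|/(2|t|).
Restrict δ ≤ 1. Then |t + 2| < 1 gives |t| > 1, so 2|t| > 2.
Then |5/t + 5/2| < 5|t + 2|/2, which is < ϵ when |t + 2| < (2/5)ϵ.
Take δ = min(1, (2/5)ϵ). Then 0 < |t + 2| < δ gives both |t + 2| < 1 and |t + 2| < (2/5)ϵ, so |5/t + 5/2| < ϵ.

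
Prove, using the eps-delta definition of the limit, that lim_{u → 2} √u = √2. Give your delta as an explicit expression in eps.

delta = min(2, √2·eps)

Fix eps > 0. We want delta > 0 such that 0 < |u − 2| < delta implies |√u − √2| < eps.
Multiplying by the conjugate, |√u − √2| = |u − 2|/(√u + √2).
Restrict delta ≤ 2 so that |u − 2| < 2 forces u > 0, and then √u + √2 > √2.
Hence |√u − √2| < |u − 2|/√2, which is < eps once |u − 2| < √2·eps.
Take delta = min(2, √2·eps). If 0 < |u − 2| < delta then u > 0 and |√u − √2| < |u − 2|/√2 < eps.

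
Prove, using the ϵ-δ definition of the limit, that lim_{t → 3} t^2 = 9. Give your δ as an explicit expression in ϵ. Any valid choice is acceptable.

Suppose ϵ > 0. We seek δ > 0 with 0 < |t − 3| < δ ⇒ |t^2 − 9| < ϵ.
Factor: t^2 − 9 = (t − 3)(t + 3), so |t^2 − 9| = |t − 3|·|t + 3|.
Restrict δ ≤ 1. Then |t − 3| < 1 gives |t| < 4, so by the triangle inequality |t + 3| ≤ 4 + 3 = 7.
Hence |t^2 − 9| ≤ 7|t − 3|, which is < ϵ once |t − 3| < ϵ/7.
Take δ = min(1, ϵ/7). If 0 < |t − 3| < δ then both bounds hold and |t^2 − 9| ≤ 7|t − 3| < 7·(ϵ/7) = ϵ.

δ = min(1, ϵ/7)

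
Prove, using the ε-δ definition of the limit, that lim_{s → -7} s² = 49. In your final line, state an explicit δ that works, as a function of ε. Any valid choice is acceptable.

δ = min(1, ε/15)

Fix ε > 0. We seek δ > 0 with 0 < |s + 7| < δ ⇒ |s² − 49| < ε.
Factor: s² − 49 = (s + 7)(s - 7), so |s² − 49| = |s + 7|·|s - 7|.
Restrict δ ≤ 1. Then |s + 7| < 1 gives |s| < 8, so by the triangle inequality |s - 7| ≤ 8 + 7 = 15.
Hence |s² − 49| ≤ 15|s + 7|, which is < ε once |s + 7| < ε/15.
Take δ = min(1, ε/15). If 0 < |s + 7| < δ then both bounds hold and |s² − 49| ≤ 15|s + 7| < 15·(ε/15) = ε.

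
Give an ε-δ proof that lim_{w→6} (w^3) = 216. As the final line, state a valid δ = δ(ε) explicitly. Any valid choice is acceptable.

Fix ε > 0. We seek δ > 0 with 0 < |w − 6| < δ ⇒ |w^3 − 216| < ε.
Factor: w^3 − 216 = (w − 6)(w^2 + 6w + 36), so |w^3 − 216| = |w − 6|·|w^2 + 6w + 36|.
Restrict δ ≤ 1. Then |w − 6| < 1 gives |w| < 7, so by the triangle inequality |w^2 + 6w + 36| ≤ 7^2 + 6·7 + 36 = 127.
Hence |w^3 − 216| ≤ 127|w − 6|, which is < ε once |w − 6| < ε/127.
Take δ = min(1, ε/127). If 0 < |w − 6| < δ then both bounds hold and |w^3 − 216| ≤ 127|w − 6| < 127·(ε/127) = ε.

δ = min(1, ε/127)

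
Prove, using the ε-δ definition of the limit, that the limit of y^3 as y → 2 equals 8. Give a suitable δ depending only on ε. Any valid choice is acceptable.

Fix ε > 0. We seek δ > 0 with 0 < |y − 2| < δ ⇒ |y^3 − 8| < ε.
Factor: y^3 − 8 = (y − 2)(y^2 + 2y + 4), so |y^3 − 8| = |y − 2|·|y^2 + 2y + 4|.
Restrict δ ≤ 2. Then |y − 2| < 2 gives |y| < 4, so by the triangle inequality |y^2 + 2y + 4| ≤ 4^2 + 2·4 + 4 = 28.
Hence |y^3 − 8| ≤ 28|y − 2|, which is < ε once |y − 2| < ε/28.
Take δ = min(2, ε/28). If 0 < |y − 2| < δ then both bounds hold and |y^3 − 8| ≤ 28|y − 2| < 28·(ε/28) = ε.

δ = min(2, ε/28)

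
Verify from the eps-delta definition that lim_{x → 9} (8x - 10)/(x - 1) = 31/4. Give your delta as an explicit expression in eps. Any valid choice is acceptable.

Let eps > 0. We want delta > 0 with 0 < |x − 9| < delta ⇒ |(8x - 10)/(x - 1) − (31/4)| < eps.
Combining over a common denominator, (8x - 10)/(x - 1) − (31/4) = [(8x - 10)·8 − 62·(x - 1)] / [8·(x - 1)] = 2(x − 9) / (8(x - 1)).
So |(8x - 10)/(x - 1) − (31/4)| = 2|x − 9| / (8·|x − 1|).
Require delta ≤ 4, so |x − 1| ≥ |8| − |x − 9| > 8 − 4 = 4.
Hence |(8x - 10)/(x - 1) − (31/4)| < 2|x − 9|/(8·4) = (1/16)|x − 9|, which is < eps once |x − 9| < 16eps.
Take delta = min(4, 16eps). Then 0 < |x − 9| < delta forces both bounds, so |(8x - 10)/(x - 1) − (31/4)| < eps.

delta = min(4, 16eps)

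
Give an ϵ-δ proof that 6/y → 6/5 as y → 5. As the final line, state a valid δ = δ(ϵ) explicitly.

δ = min(5/2, (25/12)ϵ)

Suppose ϵ > 0. We seek δ > 0 such that 0 < |y − 5| < δ implies |6/y − (6/5)| < ϵ.
|6/y − (6/5)| = 6·|5 − y|/(5·|y|) = 6|y − 5|/(5|y|).
Require δ ≤ 5/2 so that |y| > 5 − 5/2 = 5/2, hence 5|y| > 25/2.
Then |6/y − (6/5)| < 6|y − 5|/(25/2), which is < ϵ when |y − 5| < (25/12)ϵ.
Take δ = min(5/2, (25/12)ϵ). Then 0 < |y − 5| < δ gives both |y − 5| < 5/2 and |y − 5| < (25/12)ϵ, so |6/y − (6/5)| < ϵ.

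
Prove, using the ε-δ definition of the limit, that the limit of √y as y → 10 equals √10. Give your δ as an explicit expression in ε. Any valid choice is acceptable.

Let ε > 0. We want δ > 0 such that 0 < |y − 10| < δ implies |√y − √10| < ε.
Multiplying by the conjugate, |√y − √10| = |y − 10|/(√y + √10).
Restrict δ ≤ 10 so that |y − 10| < 10 forces y > 0, and then √y + √10 > √10.
Hence |√y − √10| < |y − 10|/√10, which is < ε once |y − 10| < √10·ε.
Take δ = min(10, √10·ε). If 0 < |y − 10| < δ then y > 0 and |√y − √10| < |y − 10|/√10 < ε.

δ = min(10, √10·ε)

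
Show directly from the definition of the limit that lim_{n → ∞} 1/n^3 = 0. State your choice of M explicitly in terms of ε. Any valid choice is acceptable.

Let ε > 0. For n ≥ 1, |1/n^3 − 0| = 1/n^3.
1/n^3 < ε ⇔ n^3 > 1/ε ⇔ n > (1/ε)^{1/3}.
Take M = (1/ε)^{1/3}. Then n > M implies 1/n^3 < ε.

M = (1/ε)^{1/3}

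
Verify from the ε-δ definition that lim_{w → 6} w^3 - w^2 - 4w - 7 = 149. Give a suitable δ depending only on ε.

δ = min(2, ε/130)

Fix ε > 0. We want δ > 0 such that 0 < |w − 6| < δ implies |(w^3 - w^2 - 4w - 7) − 149| < ε.
(w^3 - w^2 - 4w - 7) − 149 = w^3 - w^2 - 4w - 156 = (w − 6)(w^2 + 5w + 26).
So |(w^3 - w^2 - 4w - 7) − 149| = |w − 6|·|w^2 + 5w + 26|.
Require δ ≤ 2. Then |w − 6| < 2 gives |w| < 8, and by the triangle inequality |w^2 + 5w + 26| ≤ 8^2 + 5·8 + 26 = 130.
Hence |(w^3 - w^2 - 4w - 7) − 149| ≤ 130|w − 6| < ε provided |w − 6| < ε/130.
Take δ = min(2, ε/130). Then 0 < |w − 6| < δ gives both |w − 6| < 2 and |w − 6| < ε/130, so |(w^3 - w^2 - 4w - 7) − 149| < ε.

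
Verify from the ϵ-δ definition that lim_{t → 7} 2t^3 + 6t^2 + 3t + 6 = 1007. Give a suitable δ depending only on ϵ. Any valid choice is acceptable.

Let ϵ > 0. We want δ > 0 such that 0 < |t − 7| < δ implies |(2t^3 + 6t^2 + 3t + 6) − 1007| < ϵ.
(2t^3 + 6t^2 + 3t + 6) − 1007 = 2t^3 + 6t^2 + 3t - 1001 = (t − 7)(2t^2 + 20t + 143).
So |(2t^3 + 6t^2 + 3t + 6) − 1007| = |t − 7|·|2t^2 + 20t + 143|.
Require δ ≤ 2. Then |t − 7| < 2 gives |t| < 9, and by the triangle inequality |2t^2 + 20t + 143| ≤ 2·9^2 + 20·9 + 143 = 485.
Hence |(2t^3 + 6t^2 + 3t + 6) − 1007| ≤ 485|t − 7| < ϵ provided |t − 7| < ϵ/485.
Choosing δ = min(2, ϵ/485) ensures both conditions, hence |(2t^3 + 6t^2 + 3t + 6) − 1007| < ϵ.

δ = min(2, ϵ/485)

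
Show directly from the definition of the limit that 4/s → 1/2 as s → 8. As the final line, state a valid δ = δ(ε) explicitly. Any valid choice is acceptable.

δ = min(4, 8ε)

Fix ε > 0. We seek δ > 0 such that 0 < |s − 8| < δ implies |4/s − (1/2)| < ε.
|4/s − (1/2)| = 4·|8 − s|/(8·|s|) = 4|s − 8|/(8|s|).
Restrict δ ≤ 4. Then |s − 8| < 4 gives |s| > 4, so 8|s| > 32.
Then |4/s − (1/2)| < 4|s − 8|/32, which is < ε when |s − 8| < 8ε.
Take δ = min(4, 8ε). Then 0 < |s − 8| < δ gives both |s − 8| < 4 and |s − 8| < 8ε, so |4/s − (1/2)| < ε.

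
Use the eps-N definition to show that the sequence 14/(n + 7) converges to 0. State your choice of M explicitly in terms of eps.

Suppose eps > 0. For n ≥ 1, |14/(n + 7) − 0| = 14/(n + 7) ≤ 14/n.
We need 14/n < eps, i.e. n > 14/eps.
Take M = 14/eps. If n > M then |14/(n + 7)| ≤ 14/n < eps.

M = 14/eps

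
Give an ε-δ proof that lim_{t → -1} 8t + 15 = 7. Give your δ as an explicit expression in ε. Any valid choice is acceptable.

Let ε > 0. We need δ > 0 so that 0 < |t + 1| < δ implies |(8t + 15) − 7| < ε.
Since (8t + 15) − 7 = 8(t + 1), we have |(8t + 15) − 7| = 8|t + 1|.
So 8|t + 1| < ε exactly when |t + 1| < ε/8.
Take δ = ε/8. If 0 < |t + 1| < δ then |(8t + 15) − 7| = 8|t + 1| < 8·(ε/8) = ε.

δ = ε/8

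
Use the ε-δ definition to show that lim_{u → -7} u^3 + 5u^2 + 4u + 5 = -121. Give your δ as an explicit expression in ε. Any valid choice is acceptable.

δ = min(1, ε/98)

Fix ε > 0. We want δ > 0 such that 0 < |u + 7| < δ implies |(u^3 + 5u^2 + 4u + 5) + 121| < ε.
(u^3 + 5u^2 + 4u + 5) + 121 = u^3 + 5u^2 + 4u + 126 = (u + 7)(u^2 - 2u + 18).
So |(u^3 + 5u^2 + 4u + 5) + 121| = |u + 7|·|u^2 - 2u + 18|.
Assume first that |u + 7| < 1, so |u| < 8. Then |u^2 - 2u + 18| ≤ 8^2 + 2·8 + 18 = 98.
Hence |(u^3 + 5u^2 + 4u + 5) + 121| ≤ 98|u + 7| < ε provided |u + 7| < ε/98.
Choosing δ = min(1, ε/98) ensures both conditions, hence |(u^3 + 5u^2 + 4u + 5) + 121| < ε.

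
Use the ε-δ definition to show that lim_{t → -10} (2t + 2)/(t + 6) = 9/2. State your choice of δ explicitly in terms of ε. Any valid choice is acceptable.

δ = min(2, (4/5)ε)

Fix ε > 0. We want δ > 0 with 0 < |t + 10| < δ ⇒ |(2t + 2)/(t + 6) − (9/2)| < ε.
Combining over a common denominator, (2t + 2)/(t + 6) − (9/2) = [(2t + 2)·(-4) − (-18)·(t + 6)] / [(-4)·(t + 6)] = 10(t + 10) / ((-4)(t + 6)).
So |(2t + 2)/(t + 6) − (9/2)| = 10|t + 10| / (4·|t + 6|).
Require δ ≤ 2, so |t + 6| ≥ |-4| − |t + 10| > 4 − 2 = 2.
Hence |(2t + 2)/(t + 6) − (9/2)| < 10|t + 10|/(4·2) = (5/4)|t + 10|, which is < ε once |t + 10| < (4/5)ε.
Take δ = min(2, (4/5)ε). Then 0 < |t + 10| < δ forces both bounds, so |(2t + 2)/(t + 6) − (9/2)| < ε.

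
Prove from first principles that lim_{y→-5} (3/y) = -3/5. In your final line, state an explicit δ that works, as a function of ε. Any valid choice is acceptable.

δ = min(5/2, (25/6)ε)

Let ε > 0. We seek δ > 0 such that 0 < |y + 5| < δ implies |3/y + 3/5| < ε.
|3/y + 3/5| = 3·|-5 − y|/(5·|y|) = 3|y + 5|/(5|y|).
Restrict δ ≤ 5/2. Then |y + 5| < 5/2 gives |y| > 5/2, so 5|y| > 25/2.
Then |3/y + 3/5| < 3|y + 5|/(25/2), which is < ε when |y + 5| < (25/6)ε.
Take δ = min(5/2, (25/6)ε). Then 0 < |y + 5| < δ gives both |y + 5| < 5/2 and |y + 5| < (25/6)ε, so |3/y + 3/5| < ε.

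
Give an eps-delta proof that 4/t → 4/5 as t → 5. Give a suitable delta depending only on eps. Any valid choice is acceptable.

delta = min(5/2, (25/8)eps)

Let eps > 0 be given. We seek delta > 0 such that 0 < |t − 5| < delta implies |4/t − (4/5)| < eps.
|4/t − (4/5)| = 4·|5 − t|/(5·|t|) = 4|t − 5|/(5|t|).
Restrict delta ≤ 5/2. Then |t − 5| < 5/2 gives |t| > 5/2, so 5|t| > 25/2.
Then |4/t − (4/5)| < 4|t − 5|/(25/2), which is < eps when |t − 5| < (25/8)eps.
Take delta = min(5/2, (25/8)eps). Then 0 < |t − 5| < delta gives both |t − 5| < 5/2 and |t − 5| < (25/8)eps, so |4/t − (4/5)| < eps.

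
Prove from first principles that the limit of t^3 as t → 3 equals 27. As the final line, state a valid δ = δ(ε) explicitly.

δ = min(1, ε/37)

Let ε > 0. We seek δ > 0 with 0 < |t − 3| < δ ⇒ |t^3 − 27| < ε.
Factor: t^3 − 27 = (t − 3)(t^2 + 3t + 9), so |t^3 − 27| = |t − 3|·|t^2 + 3t + 9|.
Restrict δ ≤ 1. Then |t − 3| < 1 gives |t| < 4, so by the triangle inequality |t^2 + 3t + 9| ≤ 4^2 + 3·4 + 9 = 37.
Hence |t^3 − 27| ≤ 37|t − 3|, which is < ε once |t − 3| < ε/37.
Take δ = min(1, ε/37). If 0 < |t − 3| < δ then both bounds hold and |t^3 − 27| ≤ 37|t − 3| < 37·(ε/37) = ε.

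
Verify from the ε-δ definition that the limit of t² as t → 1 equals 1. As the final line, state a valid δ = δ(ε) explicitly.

Let ε > 0. We seek δ > 0 with 0 < |t − 1| < δ ⇒ |t² − 1| < ε.
Factor: t² − 1 = (t − 1)(t + 1), so |t² − 1| = |t − 1|·|t + 1|.
Impose δ ≤ 1 so that |t| < 2; then |t + 1| ≤ 3.
Hence |t² − 1| ≤ 3|t − 1|, which is < ε once |t − 1| < ε/3.
Take δ = min(1, ε/3). If 0 < |t − 1| < δ then both bounds hold and |t² − 1| ≤ 3|t − 1| < 3·(ε/3) = ε.

δ = min(1, ε/3)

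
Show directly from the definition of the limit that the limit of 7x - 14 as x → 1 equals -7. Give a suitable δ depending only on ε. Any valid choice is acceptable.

δ = ε/7

Suppose ε > 0. We need δ > 0 so that 0 < |x − 1| < δ implies |(7x - 14) + 7| < ε.
Since (7x - 14) + 7 = 7(x − 1), we have |(7x - 14) + 7| = 7|x − 1|.
Thus it suffices that |x − 1| < ε/7.
Choosing δ = ε/7 gives |(7x - 14) + 7| = 7|x − 1| < ε whenever |x − 1| < δ.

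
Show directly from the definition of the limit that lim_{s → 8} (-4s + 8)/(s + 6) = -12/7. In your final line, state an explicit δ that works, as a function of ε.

Fix ε > 0. We want δ > 0 with 0 < |s − 8| < δ ⇒ |(-4s + 8)/(s + 6) + 12/7| < ε.
Combining over a common denominator, (-4s + 8)/(s + 6) + 12/7 = [(-4s + 8)·14 − (-24)·(s + 6)] / [14·(s + 6)] = -32(s − 8) / (14(s + 6)).
So |(-4s + 8)/(s + 6) + 12/7| = 32|s − 8| / (14·|s + 6|).
Require δ ≤ 7, so |s + 6| ≥ |14| − |s − 8| > 14 − 7 = 7.
Hence |(-4s + 8)/(s + 6) + 12/7| < 32|s − 8|/(14·7) = (16/49)|s − 8|, which is < ε once |s − 8| < (49/16)ε.
Take δ = min(7, (49/16)ε). Then 0 < |s − 8| < δ forces both bounds, so |(-4s + 8)/(s + 6) + 12/7| < ε.

δ = min(7, (49/16)ε)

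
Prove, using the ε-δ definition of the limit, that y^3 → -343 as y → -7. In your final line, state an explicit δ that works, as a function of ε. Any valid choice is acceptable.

Let ε > 0 be given. We seek δ > 0 with 0 < |y + 7| < δ ⇒ |y^3 + 343| < ε.
Factor: y^3 + 343 = (y + 7)(y^2 - 7y + 49), so |y^3 + 343| = |y + 7|·|y^2 - 7y + 49|.
Restrict δ ≤ 1. Then |y + 7| < 1 gives |y| < 8, so by the triangle inequality |y^2 - 7y + 49| ≤ 8^2 + 7·8 + 49 = 169.
Hence |y^3 + 343| ≤ 169|y + 7|, which is < ε once |y + 7| < ε/169.
Take δ = min(1, ε/169). If 0 < |y + 7| < δ then both bounds hold and |y^3 + 343| ≤ 169|y + 7| < 169·(ε/169) = ε.

δ = min(1, ε/169)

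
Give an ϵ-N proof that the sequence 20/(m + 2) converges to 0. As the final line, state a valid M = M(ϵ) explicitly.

Let ϵ > 0. For m ≥ 1, |20/(m + 2) − 0| = 20/(m + 2) ≤ 20/m.
We need 20/m < ϵ, i.e. m > 20/ϵ.
Take M = 20/ϵ. If m > M then |20/(m + 2)| ≤ 20/m < ϵ.

M = 20/ϵ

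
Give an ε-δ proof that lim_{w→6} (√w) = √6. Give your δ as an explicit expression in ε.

δ = min(6, √6·ε)

Fix ε > 0. We want δ > 0 such that 0 < |w − 6| < δ implies |√w − √6| < ε.
Rationalise: √w − √6 = (w − 6)/(√w + √6), so |√w − √6| = |w − 6|/(√w + √6).
Restrict δ ≤ 6 so that |w − 6| < 6 forces w > 0, and then √w + √6 > √6.
Hence |√w − √6| < |w − 6|/√6, which is < ε once |w − 6| < √6·ε.
Take δ = min(6, √6·ε). If 0 < |w − 6| < δ then w > 0 and |√w − √6| < |w − 6|/√6 < ε.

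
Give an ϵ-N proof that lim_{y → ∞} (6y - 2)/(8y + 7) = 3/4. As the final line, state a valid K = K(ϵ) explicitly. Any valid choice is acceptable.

K = (29/32)/ϵ

Suppose ϵ > 0. We seek K > 0 such that y > K implies |(6y - 2)/(8y + 7) − (3/4)| < ϵ.
(6y - 2)/(8y + 7) − (3/4) = (8(6y - 2) − 6(8y + 7)) / (8(8y + 7)) = -58/(8(8y + 7)).
For y > 0 we have 8y + 7 > 8y, so |(6y - 2)/(8y + 7) − (3/4)| = 58/(8(8y + 7)) < 58/(8·8y) = (29/32)/y.
Thus |(6y - 2)/(8y + 7) − (3/4)| < ϵ whenever y > (29/32)/ϵ.
Take K = (29/32)/ϵ. If y > K then |(6y - 2)/(8y + 7) − (3/4)| < (29/32)/y < ϵ.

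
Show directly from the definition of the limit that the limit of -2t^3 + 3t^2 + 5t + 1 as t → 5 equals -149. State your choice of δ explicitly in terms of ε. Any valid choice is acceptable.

δ = min(2, ε/177)

Suppose ε > 0. We want δ > 0 such that 0 < |t − 5| < δ implies |(-2t^3 + 3t^2 + 5t + 1) + 149| < ε.
(-2t^3 + 3t^2 + 5t + 1) + 149 = -2t^3 + 3t^2 + 5t + 150 = (t − 5)(-2t^2 - 7t - 30).
So |(-2t^3 + 3t^2 + 5t + 1) + 149| = |t − 5|·|-2t^2 - 7t - 30|.
Assume first that |t − 5| < 2, so |t| < 7. Then |-2t^2 - 7t - 30| ≤ 2·7^2 + 7·7 + 30 = 177.
Hence |(-2t^3 + 3t^2 + 5t + 1) + 149| ≤ 177|t − 5| < ε provided |t − 5| < ε/177.
Take δ = min(2, ε/177). Then 0 < |t − 5| < δ gives both |t − 5| < 2 and |t − 5| < ε/177, so |(-2t^3 + 3t^2 + 5t + 1) + 149| < ε.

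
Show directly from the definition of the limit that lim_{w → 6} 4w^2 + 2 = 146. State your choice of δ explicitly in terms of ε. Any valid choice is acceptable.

δ = min(1, ε/52)

Let ε > 0 be given. We want δ > 0 such that 0 < |w − 6| < δ implies |(4w^2 + 2) − 146| < ε.
(4w^2 + 2) − 146 = 4w^2 - 144 = (w − 6)(4w + 24).
So |(4w^2 + 2) − 146| = |w − 6|·|4w + 24|.
Assume first that |w − 6| < 1, so |w| < 7. Then |4w + 24| ≤ 4·7 + 24 = 52.
Hence |(4w^2 + 2) − 146| ≤ 52|w − 6| < ε provided |w − 6| < ε/52.
Choosing δ = min(1, ε/52) ensures both conditions, hence |(4w^2 + 2) − 146| < ε.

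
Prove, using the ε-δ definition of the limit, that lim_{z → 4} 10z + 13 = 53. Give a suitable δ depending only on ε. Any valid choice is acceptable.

Let ε > 0. We need δ > 0 so that 0 < |z − 4| < δ implies |(10z + 13) − 53| < ε.
Since (10z + 13) − 53 = 10(z − 4), we have |(10z + 13) − 53| = 10|z − 4|.
So 10|z − 4| < ε exactly when |z − 4| < ε/10.
Take δ = ε/10. If 0 < |z − 4| < δ then |(10z + 13) − 53| = 10|z − 4| < 10·(ε/10) = ε.

δ = ε/10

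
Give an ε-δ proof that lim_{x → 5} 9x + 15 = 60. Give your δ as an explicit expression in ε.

δ = ε/9

Let ε > 0. We need δ > 0 so that 0 < |x − 5| < δ implies |(9x + 15) − 60| < ε.
Since (9x + 15) − 60 = 9(x − 5), we have |(9x + 15) − 60| = 9|x − 5|.
So 9|x − 5| < ε exactly when |x − 5| < ε/9.
Choosing δ = ε/9 gives |(9x + 15) − 60| = 9|x − 5| < ε whenever |x − 5| < δ.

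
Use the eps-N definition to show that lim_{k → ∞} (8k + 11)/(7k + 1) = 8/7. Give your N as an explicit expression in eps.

N = (69/49)/eps

Let eps > 0. For k ≥ 1, |(8k + 11)/(7k + 1) − (8/7)| = |69|/(7(7k + 1)) = 69/(7(7k + 1)).
Since 7k + 1 ≥ 7k for k ≥ 1, this is ≤ 69/(7·7k) = (69/49)/k.
So |(8k + 11)/(7k + 1) − (8/7)| < eps whenever k > (69/49)/eps.
Take N = (69/49)/eps. If k > N then |(8k + 11)/(7k + 1) − (8/7)| ≤ (69/49)/k < eps.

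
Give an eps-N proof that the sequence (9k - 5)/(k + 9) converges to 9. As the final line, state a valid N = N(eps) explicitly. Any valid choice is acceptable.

Fix eps > 0. For k ≥ 1, |(9k - 5)/(k + 9) − 9| = |-86|/((k + 9)) = 86/((k + 9)).
Since k + 9 ≥ k for k ≥ 1, this is ≤ 86/(k) = 86/k.
So |(9k - 5)/(k + 9) − 9| < eps whenever k > 86/eps.
Take N = 86/eps. If k > N then |(9k - 5)/(k + 9) − 9| ≤ 86/k < eps.

N = 86/eps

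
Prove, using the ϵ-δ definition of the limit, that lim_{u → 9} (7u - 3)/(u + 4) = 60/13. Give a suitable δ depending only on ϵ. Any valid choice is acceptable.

δ = min(13/2, (169/62)ϵ)

Suppose ϵ > 0. We want δ > 0 with 0 < |u − 9| < δ ⇒ |(7u - 3)/(u + 4) − (60/13)| < ϵ.
Combining over a common denominator, (7u - 3)/(u + 4) − (60/13) = [(7u - 3)·13 − 60·(u + 4)] / [13·(u + 4)] = 31(u − 9) / (13(u + 4)).
So |(7u - 3)/(u + 4) − (60/13)| = 31|u − 9| / (13·|u + 4|).
Require δ ≤ 13/2, so |u + 4| ≥ |13| − |u − 9| > 13 − 13/2 = 13/2.
Hence |(7u - 3)/(u + 4) − (60/13)| < 31|u − 9|/(13·(13/2)) = (62/169)|u − 9|, which is < ϵ once |u − 9| < (169/62)ϵ.
Take δ = min(13/2, (169/62)ϵ). Then 0 < |u − 9| < δ forces both bounds, so |(7u - 3)/(u + 4) − (60/13)| < ϵ.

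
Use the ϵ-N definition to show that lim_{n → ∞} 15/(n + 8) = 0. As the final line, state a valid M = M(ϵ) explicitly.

Let ϵ > 0. For n ≥ 1, |15/(n + 8) − 0| = 15/(n + 8) ≤ 15/n.
We need 15/n < ϵ, i.e. n > 15/ϵ.
Take M = 15/ϵ. If n > M then |15/(n + 8)| ≤ 15/n < ϵ.

M = 15/ϵ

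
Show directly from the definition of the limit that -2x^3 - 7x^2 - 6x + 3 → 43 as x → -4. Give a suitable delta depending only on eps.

delta = min(1, eps/65)

Suppose eps > 0. We want delta > 0 such that 0 < |x + 4| < delta implies |(-2x^3 - 7x^2 - 6x + 3) − 43| < eps.
(-2x^3 - 7x^2 - 6x + 3) − 43 = -2x^3 - 7x^2 - 6x - 40 = (x + 4)(-2x^2 + x - 10).
So |(-2x^3 - 7x^2 - 6x + 3) − 43| = |x + 4|·|-2x^2 + x - 10|.
Assume first that |x + 4| < 1, so |x| < 5. Then |-2x^2 + x - 10| ≤ 2·5^2 + 5 + 10 = 65.
Hence |(-2x^3 - 7x^2 - 6x + 3) − 43| ≤ 65|x + 4| < eps provided |x + 4| < eps/65.
Take delta = min(1, eps/65). Then 0 < |x + 4| < delta gives both |x + 4| < 1 and |x + 4| < eps/65, so |(-2x^3 - 7x^2 - 6x + 3) − 43| < eps.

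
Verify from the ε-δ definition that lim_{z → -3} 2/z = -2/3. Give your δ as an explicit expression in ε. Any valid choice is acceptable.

Suppose ε > 0. We seek δ > 0 such that 0 < |z + 3| < δ implies |2/z + 2/3| < ε.
|2/z + 2/3| = 2·|-3 − z|/(3·|z|) = 2|z + 3|/(3|z|).
Restrict δ ≤ 3/2. Then |z + 3| < 3/2 gives |z| > 3/2, so 3|z| > 9/2.
Then |2/z + 2/3| < 2|z + 3|/(9/2), which is < ε when |z + 3| < (9/4)ε.
Take δ = min(3/2, (9/4)ε). Then 0 < |z + 3| < δ gives both |z + 3| < 3/2 and |z + 3| < (9/4)ε, so |2/z + 2/3| < ε.

δ = min(3/2, (9/4)ε)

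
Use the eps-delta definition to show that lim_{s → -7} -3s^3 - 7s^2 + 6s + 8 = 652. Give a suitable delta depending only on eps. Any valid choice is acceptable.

delta = min(2, eps/461)

Let eps > 0. We want delta > 0 such that 0 < |s + 7| < delta implies |(-3s^3 - 7s^2 + 6s + 8) − 652| < eps.
(-3s^3 - 7s^2 + 6s + 8) − 652 = -3s^3 - 7s^2 + 6s - 644 = (s + 7)(-3s^2 + 14s - 92).
So |(-3s^3 - 7s^2 + 6s + 8) − 652| = |s + 7|·|-3s^2 + 14s - 92|.
Assume first that |s + 7| < 2, so |s| < 9. Then |-3s^2 + 14s - 92| ≤ 3·9^2 + 14·9 + 92 = 461.
Hence |(-3s^3 - 7s^2 + 6s + 8) − 652| ≤ 461|s + 7| < eps provided |s + 7| < eps/461.
Take delta = min(2, eps/461). Then 0 < |s + 7| < delta gives both |s + 7| < 2 and |s + 7| < eps/461, so |(-3s^3 - 7s^2 + 6s + 8) − 652| < eps.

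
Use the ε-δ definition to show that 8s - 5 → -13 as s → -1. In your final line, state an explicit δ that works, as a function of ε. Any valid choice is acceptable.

δ = ε/8

Let ε > 0 be given. We need δ > 0 so that 0 < |s + 1| < δ implies |(8s - 5) + 13| < ε.
|(8s - 5) + 13| = |8s + 8| = 8|s + 1|.
Thus it suffices that |s + 1| < ε/8.
Take δ = ε/8. If 0 < |s + 1| < δ then |(8s - 5) + 13| = 8|s + 1| < 8·(ε/8) = ε.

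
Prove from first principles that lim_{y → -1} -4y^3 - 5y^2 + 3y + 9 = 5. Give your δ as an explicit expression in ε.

δ = min(1, ε/22)

Let ε > 0. We want δ > 0 such that 0 < |y + 1| < δ implies |(-4y^3 - 5y^2 + 3y + 9) − 5| < ε.
(-4y^3 - 5y^2 + 3y + 9) − 5 = -4y^3 - 5y^2 + 3y + 4 = (y + 1)(-4y^2 - y + 4).
So |(-4y^3 - 5y^2 + 3y + 9) − 5| = |y + 1|·|-4y^2 - y + 4|.
Require δ ≤ 1. Then |y + 1| < 1 gives |y| < 2, and by the triangle inequality |-4y^2 - y + 4| ≤ 4·2^2 + 2 + 4 = 22.
Hence |(-4y^3 - 5y^2 + 3y + 9) − 5| ≤ 22|y + 1| < ε provided |y + 1| < ε/22.
Choosing δ = min(1, ε/22) ensures both conditions, hence |(-4y^3 - 5y^2 + 3y + 9) − 5| < ε.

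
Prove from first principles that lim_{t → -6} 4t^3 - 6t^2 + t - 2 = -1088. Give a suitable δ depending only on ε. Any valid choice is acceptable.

δ = min(2, ε/677)

Let ε > 0. We want δ > 0 such that 0 < |t + 6| < δ implies |(4t^3 - 6t^2 + t - 2) + 1088| < ε.
(4t^3 - 6t^2 + t - 2) + 1088 = 4t^3 - 6t^2 + t + 1086 = (t + 6)(4t^2 - 30t + 181).
So |(4t^3 - 6t^2 + t - 2) + 1088| = |t + 6|·|4t^2 - 30t + 181|.
Assume first that |t + 6| < 2, so |t| < 8. Then |4t^2 - 30t + 181| ≤ 4·8^2 + 30·8 + 181 = 677.
Hence |(4t^3 - 6t^2 + t - 2) + 1088| ≤ 677|t + 6| < ε provided |t + 6| < ε/677.
Choosing δ = min(2, ε/677) ensures both conditions, hence |(4t^3 - 6t^2 + t - 2) + 1088| < ε.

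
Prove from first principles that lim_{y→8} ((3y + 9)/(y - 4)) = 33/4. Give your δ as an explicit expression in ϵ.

δ = min(2, (8/21)ϵ)

Fix ϵ > 0. We want δ > 0 with 0 < |y − 8| < δ ⇒ |(3y + 9)/(y - 4) − (33/4)| < ϵ.
Combining over a common denominator, (3y + 9)/(y - 4) − (33/4) = [(3y + 9)·4 − 33·(y - 4)] / [4·(y - 4)] = -21(y − 8) / (4(y - 4)).
So |(3y + 9)/(y - 4) − (33/4)| = 21|y − 8| / (4·|y − 4|).
Restrict δ ≤ 2. Then |y − 8| < 2 gives |y − 4| = |(y − 8) + 4| ≥ 4 − 2 = 2.
Hence |(3y + 9)/(y - 4) − (33/4)| < 21|y − 8|/(4·2) = (21/8)|y − 8|, which is < ϵ once |y − 8| < (8/21)ϵ.
Take δ = min(2, (8/21)ϵ). Then 0 < |y − 8| < δ forces both bounds, so |(3y + 9)/(y - 4) − (33/4)| < ϵ.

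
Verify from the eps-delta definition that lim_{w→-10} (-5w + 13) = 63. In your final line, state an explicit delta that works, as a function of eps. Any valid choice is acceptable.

Let eps > 0 be given. We need delta > 0 so that 0 < |w + 10| < delta implies |(-5w + 13) − 63| < eps.
Since (-5w + 13) − 63 = -5(w + 10), we have |(-5w + 13) − 63| = 5|w + 10|.
So 5|w + 10| < eps exactly when |w + 10| < eps/5.
Choosing delta = eps/5 gives |(-5w + 13) − 63| = 5|w + 10| < eps whenever |w + 10| < delta.

delta = eps/5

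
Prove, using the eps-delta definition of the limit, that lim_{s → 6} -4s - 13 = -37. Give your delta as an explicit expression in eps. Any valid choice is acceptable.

Let eps > 0. We need delta > 0 so that 0 < |s − 6| < delta implies |(-4s - 13) + 37| < eps.
|(-4s - 13) + 37| = |-4s + 24| = 4|s − 6|.
So 4|s − 6| < eps exactly when |s − 6| < eps/4.
Take delta = eps/4. If 0 < |s − 6| < delta then |(-4s - 13) + 37| = 4|s − 6| < 4·(eps/4) = eps.

delta = eps/4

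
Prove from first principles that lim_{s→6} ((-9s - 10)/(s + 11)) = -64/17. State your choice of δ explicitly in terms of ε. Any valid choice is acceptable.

Let ε > 0 be given. We want δ > 0 with 0 < |s − 6| < δ ⇒ |(-9s - 10)/(s + 11) + 64/17| < ε.
Combining over a common denominator, (-9s - 10)/(s + 11) + 64/17 = [(-9s - 10)·17 − (-64)·(s + 11)] / [17·(s + 11)] = -89(s − 6) / (17(s + 11)).
So |(-9s - 10)/(s + 11) + 64/17| = 89|s − 6| / (17·|s + 11|).
Require δ ≤ 17/2, so |s + 11| ≥ |17| − |s − 6| > 17 − 17/2 = 17/2.
Hence |(-9s - 10)/(s + 11) + 64/17| < 89|s − 6|/(17·(17/2)) = (178/289)|s − 6|, which is < ε once |s − 6| < (289/178)ε.
Take δ = min(17/2, (289/178)ε). Then 0 < |s − 6| < δ forces both bounds, so |(-9s - 10)/(s + 11) + 64/17| < ε.

δ = min(17/2, (289/178)ε)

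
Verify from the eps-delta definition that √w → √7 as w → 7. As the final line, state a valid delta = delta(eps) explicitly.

delta = min(7, √7·eps)

Suppose eps > 0. We want delta > 0 such that 0 < |w − 7| < delta implies |√w − √7| < eps.
Multiplying by the conjugate, |√w − √7| = |w − 7|/(√w + √7).
Restrict delta ≤ 7 so that |w − 7| < 7 forces w > 0, and then √w + √7 > √7.
Hence |√w − √7| < |w − 7|/√7, which is < eps once |w − 7| < √7·eps.
Take delta = min(7, √7·eps). If 0 < |w − 7| < delta then w > 0 and |√w − √7| < |w − 7|/√7 < eps.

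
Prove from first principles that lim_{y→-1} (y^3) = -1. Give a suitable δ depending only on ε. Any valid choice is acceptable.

δ = min(1, ε/7)

Let ε > 0 be given. We seek δ > 0 with 0 < |y + 1| < δ ⇒ |y^3 + 1| < ε.
Factor: y^3 + 1 = (y + 1)(y^2 - y + 1), so |y^3 + 1| = |y + 1|·|y^2 - y + 1|.
Restrict δ ≤ 1. Then |y + 1| < 1 gives |y| < 2, so by the triangle inequality |y^2 - y + 1| ≤ 2^2 + 2 + 1 = 7.
Hence |y^3 + 1| ≤ 7|y + 1|, which is < ε once |y + 1| < ε/7.
Take δ = min(1, ε/7). If 0 < |y + 1| < δ then both bounds hold and |y^3 + 1| ≤ 7|y + 1| < 7·(ε/7) = ε.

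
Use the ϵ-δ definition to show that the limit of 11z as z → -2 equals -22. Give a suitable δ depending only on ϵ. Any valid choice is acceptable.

Fix ϵ > 0. We need δ > 0 so that 0 < |z + 2| < δ implies |(11z) + 22| < ϵ.
|(11z) + 22| = |11z + 22| = 11|z + 2|.
So 11|z + 2| < ϵ exactly when |z + 2| < ϵ/11.
Take δ = ϵ/11. If 0 < |z + 2| < δ then |(11z) + 22| = 11|z + 2| < 11·(ϵ/11) = ϵ.

δ = ϵ/11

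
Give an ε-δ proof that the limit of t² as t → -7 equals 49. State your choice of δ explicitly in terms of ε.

Fix ε > 0. We seek δ > 0 with 0 < |t + 7| < δ ⇒ |t² − 49| < ε.
Factor: t² − 49 = (t + 7)(t - 7), so |t² − 49| = |t + 7|·|t - 7|.
Impose δ ≤ 2 so that |t| < 9; then |t - 7| ≤ 16.
Hence |t² − 49| ≤ 16|t + 7|, which is < ε once |t + 7| < ε/16.
Take δ = min(2, ε/16). If 0 < |t + 7| < δ then both bounds hold and |t² − 49| ≤ 16|t + 7| < 16·(ε/16) = ε.

δ = min(2, ε/16)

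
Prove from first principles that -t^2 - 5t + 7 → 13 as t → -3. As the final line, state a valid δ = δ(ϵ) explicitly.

δ = min(1, ϵ/6)

Suppose ϵ > 0. We want δ > 0 such that 0 < |t + 3| < δ implies |(-t^2 - 5t + 7) − 13| < ϵ.
(-t^2 - 5t + 7) − 13 = -t^2 - 5t - 6 = (t + 3)(-t - 2).
So |(-t^2 - 5t + 7) − 13| = |t + 3|·|-t - 2|.
Require δ ≤ 1. Then |t + 3| < 1 gives |t| < 4, and by the triangle inequality |-t - 2| ≤ 4 + 2 = 6.
Hence |(-t^2 - 5t + 7) − 13| ≤ 6|t + 3| < ϵ provided |t + 3| < ϵ/6.
Choosing δ = min(1, ϵ/6) ensures both conditions, hence |(-t^2 - 5t + 7) − 13| < ϵ.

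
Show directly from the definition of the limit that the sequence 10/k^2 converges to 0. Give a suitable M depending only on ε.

M = (10/ε)^{1/2}

Suppose ε > 0. For k ≥ 1, |10/k^2 − 0| = 10/k^2.
10/k^2 < ε ⇔ k^2 > 10/ε ⇔ k > (10/ε)^{1/2}.
Take M = (10/ε)^{1/2}. Then k > M implies 10/k^2 < ε.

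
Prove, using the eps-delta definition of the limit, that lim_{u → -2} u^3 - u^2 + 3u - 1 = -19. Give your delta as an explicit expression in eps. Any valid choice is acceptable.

delta = min(2, eps/37)

Fix eps > 0. We want delta > 0 such that 0 < |u + 2| < delta implies |(u^3 - u^2 + 3u - 1) + 19| < eps.
(u^3 - u^2 + 3u - 1) + 19 = u^3 - u^2 + 3u + 18 = (u + 2)(u^2 - 3u + 9).
So |(u^3 - u^2 + 3u - 1) + 19| = |u + 2|·|u^2 - 3u + 9|.
Assume first that |u + 2| < 2, so |u| < 4. Then |u^2 - 3u + 9| ≤ 4^2 + 3·4 + 9 = 37.
Hence |(u^3 - u^2 + 3u - 1) + 19| ≤ 37|u + 2| < eps provided |u + 2| < eps/37.
Take delta = min(2, eps/37). Then 0 < |u + 2| < delta gives both |u + 2| < 2 and |u + 2| < eps/37, so |(u^3 - u^2 + 3u - 1) + 19| < eps.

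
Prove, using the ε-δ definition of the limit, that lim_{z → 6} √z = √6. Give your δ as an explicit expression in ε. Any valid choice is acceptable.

δ = min(6, √6·ε)

Let ε > 0 be given. We want δ > 0 such that 0 < |z − 6| < δ implies |√z − √6| < ε.
Rationalise: √z − √6 = (z − 6)/(√z + √6), so |√z − √6| = |z − 6|/(√z + √6).
Restrict δ ≤ 6 so that |z − 6| < 6 forces z > 0, and then √z + √6 > √6.
Hence |√z − √6| < |z − 6|/√6, which is < ε once |z − 6| < √6·ε.
Take δ = min(6, √6·ε). If 0 < |z − 6| < δ then z > 0 and |√z − √6| < |z − 6|/√6 < ε.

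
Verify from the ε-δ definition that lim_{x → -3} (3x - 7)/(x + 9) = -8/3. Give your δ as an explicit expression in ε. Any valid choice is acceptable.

δ = min(3, (9/17)ε)

Let ε > 0. We want δ > 0 with 0 < |x + 3| < δ ⇒ |(3x - 7)/(x + 9) + 8/3| < ε.
Combining over a common denominator, (3x - 7)/(x + 9) + 8/3 = [(3x - 7)·6 − (-16)·(x + 9)] / [6·(x + 9)] = 34(x + 3) / (6(x + 9)).
So |(3x - 7)/(x + 9) + 8/3| = 34|x + 3| / (6·|x + 9|).
Restrict δ ≤ 3. Then |x + 3| < 3 gives |x + 9| = |(x + 3) + 6| ≥ 6 − 3 = 3.
Hence |(3x - 7)/(x + 9) + 8/3| < 34|x + 3|/(6·3) = (17/9)|x + 3|, which is < ε once |x + 3| < (9/17)ε.
Take δ = min(3, (9/17)ε). Then 0 < |x + 3| < δ forces both bounds, so |(3x - 7)/(x + 9) + 8/3| < ε.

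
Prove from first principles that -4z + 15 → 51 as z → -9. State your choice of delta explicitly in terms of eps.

Let eps > 0. We need delta > 0 so that 0 < |z + 9| < delta implies |(-4z + 15) − 51| < eps.
Since (-4z + 15) − 51 = -4(z + 9), we have |(-4z + 15) − 51| = 4|z + 9|.
Thus it suffices that |z + 9| < eps/4.
Take delta = eps/4. If 0 < |z + 9| < delta then |(-4z + 15) − 51| = 4|z + 9| < 4·(eps/4) = eps.

delta = eps/4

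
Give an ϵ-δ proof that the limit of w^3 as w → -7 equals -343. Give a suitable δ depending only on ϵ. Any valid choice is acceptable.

δ = min(2, ϵ/193)

Let ϵ > 0 be given. We seek δ > 0 with 0 < |w + 7| < δ ⇒ |w^3 + 343| < ϵ.
Factor: w^3 + 343 = (w + 7)(w^2 - 7w + 49), so |w^3 + 343| = |w + 7|·|w^2 - 7w + 49|.
Impose δ ≤ 2 so that |w| < 9; then |w^2 - 7w + 49| ≤ 193.
Hence |w^3 + 343| ≤ 193|w + 7|, which is < ϵ once |w + 7| < ϵ/193.
Take δ = min(2, ϵ/193). If 0 < |w + 7| < δ then both bounds hold and |w^3 + 343| ≤ 193|w + 7| < 193·(ϵ/193) = ϵ.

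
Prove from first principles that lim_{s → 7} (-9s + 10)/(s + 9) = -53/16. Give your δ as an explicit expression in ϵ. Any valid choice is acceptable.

Let ϵ > 0 be given. We want δ > 0 with 0 < |s − 7| < δ ⇒ |(-9s + 10)/(s + 9) + 53/16| < ϵ.
Combining over a common denominator, (-9s + 10)/(s + 9) + 53/16 = [(-9s + 10)·16 − (-53)·(s + 9)] / [16·(s + 9)] = -91(s − 7) / (16(s + 9)).
So |(-9s + 10)/(s + 9) + 53/16| = 91|s − 7| / (16·|s + 9|).
Require δ ≤ 8, so |s + 9| ≥ |16| − |s − 7| > 16 − 8 = 8.
Hence |(-9s + 10)/(s + 9) + 53/16| < 91|s − 7|/(16·8) = (91/128)|s − 7|, which is < ϵ once |s − 7| < (128/91)ϵ.
Take δ = min(8, (128/91)ϵ). Then 0 < |s − 7| < δ forces both bounds, so |(-9s + 10)/(s + 9) + 53/16| < ϵ.

δ = min(8, (128/91)ϵ)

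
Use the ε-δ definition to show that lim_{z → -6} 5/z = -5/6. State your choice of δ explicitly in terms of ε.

δ = min(3, (18/5)ε)

Suppose ε > 0. We seek δ > 0 such that 0 < |z + 6| < δ implies |5/z + 5/6| < ε.
|5/z + 5/6| = 5·|-6 − z|/(6·|z|) = 5|z + 6|/(6|z|).
Restrict δ ≤ 3. Then |z + 6| < 3 gives |z| > 3, so 6|z| > 18.
Then |5/z + 5/6| < 5|z + 6|/18, which is < ε when |z + 6| < (18/5)ε.
Take δ = min(3, (18/5)ε). Then 0 < |z + 6| < δ gives both |z + 6| < 3 and |z + 6| < (18/5)ε, so |5/z + 5/6| < ε.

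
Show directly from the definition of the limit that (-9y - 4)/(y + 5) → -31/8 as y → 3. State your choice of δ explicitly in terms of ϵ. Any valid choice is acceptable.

δ = min(4, (32/41)ϵ)

Fix ϵ > 0. We want δ > 0 with 0 < |y − 3| < δ ⇒ |(-9y - 4)/(y + 5) + 31/8| < ϵ.
Combining over a common denominator, (-9y - 4)/(y + 5) + 31/8 = [(-9y - 4)·8 − (-31)·(y + 5)] / [8·(y + 5)] = -41(y − 3) / (8(y + 5)).
So |(-9y - 4)/(y + 5) + 31/8| = 41|y − 3| / (8·|y + 5|).
Require δ ≤ 4, so |y + 5| ≥ |8| − |y − 3| > 8 − 4 = 4.
Hence |(-9y - 4)/(y + 5) + 31/8| < 41|y − 3|/(8·4) = (41/32)|y − 3|, which is < ϵ once |y − 3| < (32/41)ϵ.
Take δ = min(4, (32/41)ϵ). Then 0 < |y − 3| < δ forces both bounds, so |(-9y - 4)/(y + 5) + 31/8| < ϵ.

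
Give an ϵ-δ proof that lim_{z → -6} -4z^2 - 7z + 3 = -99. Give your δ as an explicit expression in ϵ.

Fix ϵ > 0. We want δ > 0 such that 0 < |z + 6| < δ implies |(-4z^2 - 7z + 3) + 99| < ϵ.
(-4z^2 - 7z + 3) + 99 = -4z^2 - 7z + 102 = (z + 6)(-4z + 17).
So |(-4z^2 - 7z + 3) + 99| = |z + 6|·|-4z + 17|.
Require δ ≤ 1. Then |z + 6| < 1 gives |z| < 7, and by the triangle inequality |-4z + 17| ≤ 4·7 + 17 = 45.
Hence |(-4z^2 - 7z + 3) + 99| ≤ 45|z + 6| < ϵ provided |z + 6| < ϵ/45.
Take δ = min(1, ϵ/45). Then 0 < |z + 6| < δ gives both |z + 6| < 1 and |z + 6| < ϵ/45, so |(-4z^2 - 7z + 3) + 99| < ϵ.

δ = min(1, ϵ/45)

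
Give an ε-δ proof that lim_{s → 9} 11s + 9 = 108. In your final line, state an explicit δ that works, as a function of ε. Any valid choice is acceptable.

Fix ε > 0. We need δ > 0 so that 0 < |s − 9| < δ implies |(11s + 9) − 108| < ε.
Since (11s + 9) − 108 = 11(s − 9), we have |(11s + 9) − 108| = 11|s − 9|.
So 11|s − 9| < ε exactly when |s − 9| < ε/11.
Take δ = ε/11. If 0 < |s − 9| < δ then |(11s + 9) − 108| = 11|s − 9| < 11·(ε/11) = ε.

δ = ε/11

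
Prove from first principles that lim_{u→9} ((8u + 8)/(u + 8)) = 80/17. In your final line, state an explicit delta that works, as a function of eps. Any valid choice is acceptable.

Let eps > 0 be given. We want delta > 0 with 0 < |u − 9| < delta ⇒ |(8u + 8)/(u + 8) − (80/17)| < eps.
Combining over a common denominator, (8u + 8)/(u + 8) − (80/17) = [(8u + 8)·17 − 80·(u + 8)] / [17·(u + 8)] = 56(u − 9) / (17(u + 8)).
So |(8u + 8)/(u + 8) − (80/17)| = 56|u − 9| / (17·|u + 8|).
Require delta ≤ 17/2, so |u + 8| ≥ |17| − |u − 9| > 17 − 17/2 = 17/2.
Hence |(8u + 8)/(u + 8) − (80/17)| < 56|u − 9|/(17·(17/2)) = (112/289)|u − 9|, which is < eps once |u − 9| < (289/112)eps.
Take delta = min(17/2, (289/112)eps). Then 0 < |u − 9| < delta forces both bounds, so |(8u + 8)/(u + 8) − (80/17)| < eps.

delta = min(17/2, (289/112)eps)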